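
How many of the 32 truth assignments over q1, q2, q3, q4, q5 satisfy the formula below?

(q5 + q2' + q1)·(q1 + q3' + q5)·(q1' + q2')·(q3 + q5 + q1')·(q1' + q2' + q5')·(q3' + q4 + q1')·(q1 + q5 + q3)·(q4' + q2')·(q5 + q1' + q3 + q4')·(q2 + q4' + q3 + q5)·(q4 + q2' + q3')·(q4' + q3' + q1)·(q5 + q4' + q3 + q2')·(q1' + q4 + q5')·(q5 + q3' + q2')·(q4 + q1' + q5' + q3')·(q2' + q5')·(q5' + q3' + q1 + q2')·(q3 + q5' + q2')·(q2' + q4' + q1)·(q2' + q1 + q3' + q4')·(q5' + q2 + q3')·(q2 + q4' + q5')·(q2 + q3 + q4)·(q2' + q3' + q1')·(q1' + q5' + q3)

1

There are 2^5 = 32 truth assignments over (q1, q2, q3, q4, q5).
Split on q5. With q5 = 1, the clauses containing q5 are satisfied and q5' drops from the rest; 0 of the 2^4 = 16 assignments to the other variables satisfy what remains.
With q5 = 0, by the same count on the reduced clause set, 1 assignment works.
Total: 0 + 1 = 1.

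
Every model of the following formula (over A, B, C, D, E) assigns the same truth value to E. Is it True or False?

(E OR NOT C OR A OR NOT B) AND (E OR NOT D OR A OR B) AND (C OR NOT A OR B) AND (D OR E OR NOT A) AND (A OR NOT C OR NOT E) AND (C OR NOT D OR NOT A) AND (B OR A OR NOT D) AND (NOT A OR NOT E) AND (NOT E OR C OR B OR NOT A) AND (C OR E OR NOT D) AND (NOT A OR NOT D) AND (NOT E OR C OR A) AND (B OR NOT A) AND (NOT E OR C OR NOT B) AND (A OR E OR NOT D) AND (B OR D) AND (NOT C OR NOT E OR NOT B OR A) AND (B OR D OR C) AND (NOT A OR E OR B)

Suppose E = true.
From the singleton clause (NOT A), A = false.
From the singleton clause (NOT C), C = false.
That conflicts with the unit clause (C).
So every satisfying assignment has E = False.

False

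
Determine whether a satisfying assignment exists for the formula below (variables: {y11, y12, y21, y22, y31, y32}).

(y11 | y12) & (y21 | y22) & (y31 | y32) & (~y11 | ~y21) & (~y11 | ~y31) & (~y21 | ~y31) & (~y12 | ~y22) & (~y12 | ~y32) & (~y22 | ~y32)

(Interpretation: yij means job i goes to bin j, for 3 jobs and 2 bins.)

No

Try y11 = 1.
From the singleton clause (~y21), y21 = 0.
From the singleton clause (y22), y22 = 1.
From the singleton clause (~y31), y31 = 0.
From the singleton clause (y32), y32 = 1.
Now (~y32) is unsatisfied and unit — conflict.
Undo y11 and try y11 = 0.
From the singleton clause (y12), y12 = 1.
From the singleton clause (~y22), y22 = 0.
From the singleton clause (y21), y21 = 1.
From the singleton clause (~y31), y31 = 0.
From the singleton clause (y32), y32 = 1.
Now (~y32) is unsatisfied and unit — conflict.
Neither y11 = 1 nor y11 = 0 works.
No assignment satisfies every clause.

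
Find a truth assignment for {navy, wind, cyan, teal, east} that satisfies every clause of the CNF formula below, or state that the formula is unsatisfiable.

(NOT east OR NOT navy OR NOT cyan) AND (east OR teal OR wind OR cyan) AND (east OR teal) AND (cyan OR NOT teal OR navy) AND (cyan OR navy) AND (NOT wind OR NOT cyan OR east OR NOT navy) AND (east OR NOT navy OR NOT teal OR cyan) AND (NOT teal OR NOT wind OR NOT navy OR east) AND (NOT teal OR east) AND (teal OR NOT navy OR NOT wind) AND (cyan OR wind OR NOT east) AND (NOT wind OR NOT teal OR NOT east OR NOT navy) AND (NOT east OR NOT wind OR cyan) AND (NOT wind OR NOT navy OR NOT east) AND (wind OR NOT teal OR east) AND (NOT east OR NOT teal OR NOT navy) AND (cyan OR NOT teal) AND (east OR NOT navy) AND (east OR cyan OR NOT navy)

navy ↦ false; wind ↦ false; cyan ↦ true; teal ↦ false; east ↦ true

Case east = true:
Case navy = false:
(cyan) alone gives cyan = true.
Every clause is now satisfied; wind, teal are unconstrained.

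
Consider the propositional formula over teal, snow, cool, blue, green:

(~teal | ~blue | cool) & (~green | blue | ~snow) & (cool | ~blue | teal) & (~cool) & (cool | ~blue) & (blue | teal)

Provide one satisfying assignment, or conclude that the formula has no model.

Unit clause (~cool) forces cool = 0.
Unit clause (~blue) forces blue = 0.
Unit clause (teal) forces teal = 1.
Case green = 1:
Unit clause (~snow) forces snow = 0.
All clauses are satisfied.

teal=1; snow=0; cool=0; blue=0; green=1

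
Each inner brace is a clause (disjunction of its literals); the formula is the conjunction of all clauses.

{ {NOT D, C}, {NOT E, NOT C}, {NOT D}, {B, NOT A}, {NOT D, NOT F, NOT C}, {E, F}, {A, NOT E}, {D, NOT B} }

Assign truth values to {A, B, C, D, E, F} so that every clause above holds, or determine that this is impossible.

A ↦ false,  B ↦ false,  C ↦ false,  D ↦ false,  E ↦ false,  F ↦ true

The clause (NOT D) is unit, so D = false.
The clause (NOT B) is unit, so B = false.
The clause (NOT A) is unit, so A = false.
The clause (NOT E) is unit, so E = false.
The clause (F) is unit, so F = true.
Every clause is now satisfied; C is unconstrained.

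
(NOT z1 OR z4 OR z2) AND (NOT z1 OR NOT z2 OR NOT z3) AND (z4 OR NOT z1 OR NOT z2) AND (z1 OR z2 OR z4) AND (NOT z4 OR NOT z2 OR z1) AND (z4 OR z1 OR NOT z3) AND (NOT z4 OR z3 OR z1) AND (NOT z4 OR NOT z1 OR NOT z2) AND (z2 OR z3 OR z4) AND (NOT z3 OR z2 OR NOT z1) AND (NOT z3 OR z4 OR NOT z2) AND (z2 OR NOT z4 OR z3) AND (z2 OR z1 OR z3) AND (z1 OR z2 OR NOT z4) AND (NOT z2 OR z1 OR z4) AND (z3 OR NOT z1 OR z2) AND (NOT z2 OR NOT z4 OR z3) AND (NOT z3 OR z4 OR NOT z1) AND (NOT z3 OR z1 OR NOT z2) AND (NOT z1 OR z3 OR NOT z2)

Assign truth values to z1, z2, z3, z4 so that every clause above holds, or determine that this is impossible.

UNSATISFIABLE

Branch on z1: set z1 = false.
Branch on z2: set z2 = true.
(NOT z4) alone gives z4 = false.
But (z4) is also a unit clause — contradiction.
That branch fails; take z2 = false instead.
(z4) alone gives z4 = true.
But (NOT z4) is also a unit clause — contradiction.
Either choice for z2 ends in contradiction.
That branch fails; take z1 = true instead.
Branch on z4: set z4 = true.
(NOT z2) alone gives z2 = false.
(NOT z3) alone gives z3 = false.
But (z3) is also a unit clause — contradiction.
That branch fails; take z4 = false instead.
(z2) alone gives z2 = true.
But (NOT z2) is also a unit clause — contradiction.
Either choice for z4 ends in contradiction.
Either choice for z1 ends in contradiction.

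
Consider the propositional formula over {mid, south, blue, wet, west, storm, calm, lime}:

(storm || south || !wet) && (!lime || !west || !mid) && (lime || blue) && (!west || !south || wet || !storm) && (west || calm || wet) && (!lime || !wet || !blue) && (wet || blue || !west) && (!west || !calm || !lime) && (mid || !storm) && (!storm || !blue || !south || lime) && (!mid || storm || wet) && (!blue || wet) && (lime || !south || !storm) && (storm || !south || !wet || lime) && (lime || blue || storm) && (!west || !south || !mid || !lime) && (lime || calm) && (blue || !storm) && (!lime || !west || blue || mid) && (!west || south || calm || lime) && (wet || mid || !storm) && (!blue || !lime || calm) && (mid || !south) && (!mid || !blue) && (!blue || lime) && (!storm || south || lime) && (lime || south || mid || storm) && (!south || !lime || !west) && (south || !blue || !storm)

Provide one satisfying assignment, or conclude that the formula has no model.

Case lime = true:
Case west = false:
Case calm = true:
Case wet = false:
(!blue) alone gives blue = false.
(!storm) alone gives storm = false.
(!mid) alone gives mid = false.
(!south) alone gives south = false.
This assignment satisfies each clause.

mid: false, south: false, blue: false, wet: false, west: false, storm: false, calm: true, lime: true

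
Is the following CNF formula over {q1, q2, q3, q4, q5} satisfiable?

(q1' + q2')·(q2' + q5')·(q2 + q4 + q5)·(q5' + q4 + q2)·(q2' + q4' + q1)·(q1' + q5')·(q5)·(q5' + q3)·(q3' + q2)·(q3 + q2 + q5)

No

Unit clause (q5) forces q5 = 1.
Unit clause (q2') forces q2 = 0.
Unit clause (q4) forces q4 = 1.
Unit clause (q1') forces q1 = 0.
Unit clause (q3) forces q3 = 1.
But (q3') is also a unit clause — contradiction.
No assignment satisfies every clause.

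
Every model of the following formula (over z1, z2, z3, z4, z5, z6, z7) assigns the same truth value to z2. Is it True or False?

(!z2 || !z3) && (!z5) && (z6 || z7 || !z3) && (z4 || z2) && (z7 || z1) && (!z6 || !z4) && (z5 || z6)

Suppose z2 = false.
(!z5) alone gives z5 = false.
(z4) alone gives z4 = true.
(!z6) alone gives z6 = false.
But (z6) is also a unit clause — contradiction.
So every satisfying assignment has z2 = True.

True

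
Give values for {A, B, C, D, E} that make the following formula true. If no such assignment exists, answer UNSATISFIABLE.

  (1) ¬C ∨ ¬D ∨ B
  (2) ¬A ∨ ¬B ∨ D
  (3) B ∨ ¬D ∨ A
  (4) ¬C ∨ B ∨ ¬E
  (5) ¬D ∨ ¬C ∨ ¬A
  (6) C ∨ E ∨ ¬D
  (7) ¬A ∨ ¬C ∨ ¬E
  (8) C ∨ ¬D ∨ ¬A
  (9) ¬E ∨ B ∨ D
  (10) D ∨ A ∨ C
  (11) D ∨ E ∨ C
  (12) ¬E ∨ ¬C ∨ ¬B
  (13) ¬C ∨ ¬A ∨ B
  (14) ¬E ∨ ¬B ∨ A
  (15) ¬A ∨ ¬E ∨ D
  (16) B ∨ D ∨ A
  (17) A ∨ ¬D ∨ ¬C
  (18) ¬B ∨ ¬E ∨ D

A=False; B=True; C=True; D=False; E=False

Case C = True:
Case D = False:
Case A = False:
Unit clause (B) forces B = True.
Unit clause (¬E) forces E = False.
All clauses are satisfied.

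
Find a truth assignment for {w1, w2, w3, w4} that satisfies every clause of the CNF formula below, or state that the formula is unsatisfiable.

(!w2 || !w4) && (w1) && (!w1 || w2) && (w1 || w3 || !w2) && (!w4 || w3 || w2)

(w1) alone gives w1 = true.
(w2) alone gives w2 = true.
(!w4) alone gives w4 = false.
All clauses hold; w3 can take either value.

w1 ↦ true, w2 ↦ true, w3 ↦ false, w4 ↦ false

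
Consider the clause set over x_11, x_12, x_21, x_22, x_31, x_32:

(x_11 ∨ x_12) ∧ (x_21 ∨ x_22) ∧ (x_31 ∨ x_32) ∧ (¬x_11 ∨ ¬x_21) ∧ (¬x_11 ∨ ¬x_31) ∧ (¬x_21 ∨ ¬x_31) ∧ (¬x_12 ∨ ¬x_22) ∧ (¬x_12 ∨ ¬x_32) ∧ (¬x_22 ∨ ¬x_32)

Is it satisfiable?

Suppose x_11 = True.
(¬x_21) alone gives x_21 = False.
(x_22) alone gives x_22 = True.
(¬x_31) alone gives x_31 = False.
(x_32) alone gives x_32 = True.
Now (¬x_32) is unsatisfied and unit — conflict.
Undo x_11 and try x_11 = False.
(x_12) alone gives x_12 = True.
(¬x_22) alone gives x_22 = False.
(x_21) alone gives x_21 = True.
(¬x_31) alone gives x_31 = False.
(x_32) alone gives x_32 = True.
Now (¬x_32) is unsatisfied and unit — conflict.
Either choice for x_11 ends in contradiction.
No assignment satisfies every clause.

No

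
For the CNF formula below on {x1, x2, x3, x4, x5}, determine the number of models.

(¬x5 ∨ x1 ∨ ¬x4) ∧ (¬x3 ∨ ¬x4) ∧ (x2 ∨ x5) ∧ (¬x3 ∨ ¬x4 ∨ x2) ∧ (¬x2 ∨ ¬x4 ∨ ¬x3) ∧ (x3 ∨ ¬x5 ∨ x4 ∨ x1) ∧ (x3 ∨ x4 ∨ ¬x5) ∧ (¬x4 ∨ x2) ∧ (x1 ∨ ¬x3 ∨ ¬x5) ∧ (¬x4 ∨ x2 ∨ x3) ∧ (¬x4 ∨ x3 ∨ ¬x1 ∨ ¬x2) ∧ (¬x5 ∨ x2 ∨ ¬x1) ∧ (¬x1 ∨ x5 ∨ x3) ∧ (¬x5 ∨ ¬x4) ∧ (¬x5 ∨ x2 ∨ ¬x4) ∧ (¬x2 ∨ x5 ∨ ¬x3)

There are 2^5 = 32 truth assignments over (x1, x2, x3, x4, x5).
Split on x4. With x4 = True, the clauses containing x4 are satisfied and ¬x4 drops from the rest; 1 of the 2^4 = 16 assignments to the other variables satisfy what remains.
With x4 = False, by the same count on the reduced clause set, 2 assignments work.
(One model: x1=F, x2=T, x3=F, x4=F, x5=F.)
Total: 1 + 2 = 3.

3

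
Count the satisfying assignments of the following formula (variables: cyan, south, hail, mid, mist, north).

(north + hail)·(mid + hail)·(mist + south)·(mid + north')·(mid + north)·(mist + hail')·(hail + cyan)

11

There are 2^6 = 64 truth assignments over (cyan, south, hail, mid, mist, north).
Split on south. With south = 1, the clauses containing south are satisfied and south' drops from the rest; 6 of the 2^5 = 32 assignments to the other variables satisfy what remains.
With south = 0, by the same count on the reduced clause set, 5 assignments work.
Total: 6 + 5 = 11.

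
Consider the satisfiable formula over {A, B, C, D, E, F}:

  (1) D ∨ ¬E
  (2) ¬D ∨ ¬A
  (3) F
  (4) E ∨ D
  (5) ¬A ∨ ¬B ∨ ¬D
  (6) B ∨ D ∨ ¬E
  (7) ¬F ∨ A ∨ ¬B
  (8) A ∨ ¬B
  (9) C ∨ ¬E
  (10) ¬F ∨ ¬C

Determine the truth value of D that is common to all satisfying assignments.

Suppose D = False.
From the singleton clause (¬E), E = False.
But (E) is also a unit clause — contradiction.
So every satisfying assignment has D = True.

True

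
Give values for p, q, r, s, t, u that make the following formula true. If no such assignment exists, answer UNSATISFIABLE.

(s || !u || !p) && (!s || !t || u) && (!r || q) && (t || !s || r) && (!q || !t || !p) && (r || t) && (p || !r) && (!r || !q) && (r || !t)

Branch on r: set r = false.
From the singleton clause (t), t = true.
But (!t) is also a unit clause — contradiction.
Backtrack on r: now try r = true.
From the singleton clause (q), q = true.
But (!q) is also a unit clause — contradiction.
Neither r = true nor r = false works.

UNSATISFIABLE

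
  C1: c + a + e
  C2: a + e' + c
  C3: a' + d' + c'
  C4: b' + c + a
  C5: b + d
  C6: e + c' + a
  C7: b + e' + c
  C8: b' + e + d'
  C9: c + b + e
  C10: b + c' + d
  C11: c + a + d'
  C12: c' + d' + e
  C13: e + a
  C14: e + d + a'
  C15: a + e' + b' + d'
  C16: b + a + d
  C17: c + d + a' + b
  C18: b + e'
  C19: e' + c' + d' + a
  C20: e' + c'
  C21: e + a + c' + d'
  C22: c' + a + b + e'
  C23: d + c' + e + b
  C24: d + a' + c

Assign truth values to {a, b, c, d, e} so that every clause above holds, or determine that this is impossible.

Case b = 1:
Case c = 0:
From the singleton clause (a), a = 1.
From the singleton clause (d), d = 1.
From the singleton clause (e), e = 1.
This assignment satisfies each clause.

a=1; b=1; c=0; d=1; e=1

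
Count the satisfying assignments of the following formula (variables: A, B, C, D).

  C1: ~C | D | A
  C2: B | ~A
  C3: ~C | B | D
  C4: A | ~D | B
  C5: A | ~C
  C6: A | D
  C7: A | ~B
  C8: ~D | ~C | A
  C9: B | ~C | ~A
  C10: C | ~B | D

There are 2^4 = 16 truth assignments over (A, B, C, D).
Check each against the 10 clauses (columns in the order A, B, C, D):
  F F F F  ✗ fails (A | D)
  F F F T  ✗ fails (A | ~D | B)
  F F T F  ✗ fails (~C | D | A)
  F F T T  ✗ fails (A | ~D | B)
  F T F F  ✗ fails (A | D)
  F T F T  ✗ fails (A | ~B)
  F T T F  ✗ fails (~C | D | A)
  F T T T  ✗ fails (A | ~C)
  T F F F  ✗ fails (B | ~A)
  T F F T  ✗ fails (B | ~A)
  T F T F  ✗ fails (B | ~A)
  T F T T  ✗ fails (B | ~A)
  T T F F  ✗ fails (C | ~B | D)
  T T F T  ✓ satisfies all
  T T T F  ✓ satisfies all
  T T T T  ✓ satisfies all
3 of the 16 rows are models.

3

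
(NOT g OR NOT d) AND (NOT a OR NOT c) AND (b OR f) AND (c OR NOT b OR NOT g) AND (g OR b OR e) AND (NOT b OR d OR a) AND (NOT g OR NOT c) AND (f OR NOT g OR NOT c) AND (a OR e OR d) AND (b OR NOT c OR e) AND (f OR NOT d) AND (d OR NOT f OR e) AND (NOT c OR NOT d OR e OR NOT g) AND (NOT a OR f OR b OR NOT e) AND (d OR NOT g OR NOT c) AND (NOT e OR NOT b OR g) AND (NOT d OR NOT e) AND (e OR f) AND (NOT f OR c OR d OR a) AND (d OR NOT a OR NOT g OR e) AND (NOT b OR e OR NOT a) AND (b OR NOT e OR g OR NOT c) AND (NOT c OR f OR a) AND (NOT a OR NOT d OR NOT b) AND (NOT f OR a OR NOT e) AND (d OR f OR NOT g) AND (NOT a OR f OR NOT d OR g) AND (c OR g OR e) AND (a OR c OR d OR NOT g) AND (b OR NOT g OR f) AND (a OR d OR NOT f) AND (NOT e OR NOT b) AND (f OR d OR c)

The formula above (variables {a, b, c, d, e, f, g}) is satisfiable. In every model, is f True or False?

Suppose f = false.
From the singleton clause (b), b = true.
From the singleton clause (NOT d), d = false.
From the singleton clause (a), a = true.
From the singleton clause (NOT c), c = false.
Now (c) is unsatisfied and unit — conflict.
So every satisfying assignment has f = True.

True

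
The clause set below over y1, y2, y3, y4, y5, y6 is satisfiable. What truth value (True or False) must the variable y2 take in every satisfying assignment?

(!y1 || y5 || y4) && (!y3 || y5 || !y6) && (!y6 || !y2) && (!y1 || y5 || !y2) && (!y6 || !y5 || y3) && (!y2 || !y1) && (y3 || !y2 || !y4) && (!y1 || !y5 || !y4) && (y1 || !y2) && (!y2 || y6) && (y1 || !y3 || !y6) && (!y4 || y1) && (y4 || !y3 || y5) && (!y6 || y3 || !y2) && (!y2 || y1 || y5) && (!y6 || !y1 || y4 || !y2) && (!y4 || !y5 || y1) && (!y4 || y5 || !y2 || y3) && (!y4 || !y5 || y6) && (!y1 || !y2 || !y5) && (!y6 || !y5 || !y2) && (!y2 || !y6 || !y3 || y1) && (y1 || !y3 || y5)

False

Suppose y2 = true.
From the singleton clause (!y6), y6 = false.
But (y6) is also a unit clause — contradiction.
So every satisfying assignment has y2 = False.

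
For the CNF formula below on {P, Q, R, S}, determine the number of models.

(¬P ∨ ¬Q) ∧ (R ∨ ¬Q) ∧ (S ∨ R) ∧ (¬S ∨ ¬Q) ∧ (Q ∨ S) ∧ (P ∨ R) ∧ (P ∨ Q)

3

There are 2^4 = 16 truth assignments over (P, Q, R, S).
Split on Q. With Q = True, the clauses containing Q are satisfied and ¬Q drops from the rest; 1 of the 2^3 = 8 assignments to the other variables satisfy what remains.
With Q = False, by the same count on the reduced clause set, 2 assignments work.
(One model: P=F, Q=T, R=T, S=F.)
Total: 1 + 2 = 3.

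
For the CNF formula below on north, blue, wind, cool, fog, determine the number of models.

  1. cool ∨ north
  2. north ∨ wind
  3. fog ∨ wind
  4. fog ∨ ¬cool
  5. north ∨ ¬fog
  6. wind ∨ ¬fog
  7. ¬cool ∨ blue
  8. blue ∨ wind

5

There are 2^5 = 32 truth assignments over (north, blue, wind, cool, fog).
Split on cool. With cool = True, the clauses containing cool are satisfied and ¬cool drops from the rest; 1 of the 2^4 = 16 assignments to the other variables satisfy what remains.
With cool = False, by the same count on the reduced clause set, 4 assignments work.
(One model: north=T, blue=F, wind=T, cool=F, fog=F.)
Total: 1 + 4 = 5.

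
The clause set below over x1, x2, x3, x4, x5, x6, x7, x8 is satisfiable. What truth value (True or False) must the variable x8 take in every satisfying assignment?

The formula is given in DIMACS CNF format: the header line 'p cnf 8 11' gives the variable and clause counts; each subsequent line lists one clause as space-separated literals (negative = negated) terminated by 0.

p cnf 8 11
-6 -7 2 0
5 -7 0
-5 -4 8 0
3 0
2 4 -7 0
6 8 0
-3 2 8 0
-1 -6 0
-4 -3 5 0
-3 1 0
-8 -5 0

Suppose x8 = False.
Unit clause (x3) forces x3 = True.
Unit clause (x6) forces x6 = True.
Unit clause (x2) forces x2 = True.
Unit clause (¬x1) forces x1 = False.
But (x1) is also a unit clause — contradiction.
So every satisfying assignment has x8 = True.

True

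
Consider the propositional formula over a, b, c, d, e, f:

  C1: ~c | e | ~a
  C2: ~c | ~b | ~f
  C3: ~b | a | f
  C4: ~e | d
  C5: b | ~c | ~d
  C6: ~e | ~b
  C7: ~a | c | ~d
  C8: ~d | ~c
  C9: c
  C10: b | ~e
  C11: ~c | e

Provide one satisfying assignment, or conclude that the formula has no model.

UNSATISFIABLE

(c) alone gives c = 1.
(~d) alone gives d = 0.
(~e) alone gives e = 0.
Now (e) is unsatisfied and unit — conflict.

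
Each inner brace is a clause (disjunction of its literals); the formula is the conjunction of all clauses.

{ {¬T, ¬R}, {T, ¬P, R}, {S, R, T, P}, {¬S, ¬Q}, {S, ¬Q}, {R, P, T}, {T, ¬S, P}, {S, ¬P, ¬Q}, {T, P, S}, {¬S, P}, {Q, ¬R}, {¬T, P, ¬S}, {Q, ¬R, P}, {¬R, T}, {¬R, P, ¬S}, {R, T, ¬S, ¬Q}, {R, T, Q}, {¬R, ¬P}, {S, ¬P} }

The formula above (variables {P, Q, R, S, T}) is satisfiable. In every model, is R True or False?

Suppose R = True.
From the singleton clause (¬T), T = False.
But (T) is also a unit clause — contradiction.
So every satisfying assignment has R = False.

False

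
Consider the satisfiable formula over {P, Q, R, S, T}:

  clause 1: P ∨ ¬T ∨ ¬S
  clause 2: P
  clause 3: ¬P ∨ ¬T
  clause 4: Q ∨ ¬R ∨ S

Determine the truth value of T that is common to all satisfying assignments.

Suppose T = True.
(P) alone gives P = True.
Now (¬P) is unsatisfied and unit — conflict.
So every satisfying assignment has T = False.

False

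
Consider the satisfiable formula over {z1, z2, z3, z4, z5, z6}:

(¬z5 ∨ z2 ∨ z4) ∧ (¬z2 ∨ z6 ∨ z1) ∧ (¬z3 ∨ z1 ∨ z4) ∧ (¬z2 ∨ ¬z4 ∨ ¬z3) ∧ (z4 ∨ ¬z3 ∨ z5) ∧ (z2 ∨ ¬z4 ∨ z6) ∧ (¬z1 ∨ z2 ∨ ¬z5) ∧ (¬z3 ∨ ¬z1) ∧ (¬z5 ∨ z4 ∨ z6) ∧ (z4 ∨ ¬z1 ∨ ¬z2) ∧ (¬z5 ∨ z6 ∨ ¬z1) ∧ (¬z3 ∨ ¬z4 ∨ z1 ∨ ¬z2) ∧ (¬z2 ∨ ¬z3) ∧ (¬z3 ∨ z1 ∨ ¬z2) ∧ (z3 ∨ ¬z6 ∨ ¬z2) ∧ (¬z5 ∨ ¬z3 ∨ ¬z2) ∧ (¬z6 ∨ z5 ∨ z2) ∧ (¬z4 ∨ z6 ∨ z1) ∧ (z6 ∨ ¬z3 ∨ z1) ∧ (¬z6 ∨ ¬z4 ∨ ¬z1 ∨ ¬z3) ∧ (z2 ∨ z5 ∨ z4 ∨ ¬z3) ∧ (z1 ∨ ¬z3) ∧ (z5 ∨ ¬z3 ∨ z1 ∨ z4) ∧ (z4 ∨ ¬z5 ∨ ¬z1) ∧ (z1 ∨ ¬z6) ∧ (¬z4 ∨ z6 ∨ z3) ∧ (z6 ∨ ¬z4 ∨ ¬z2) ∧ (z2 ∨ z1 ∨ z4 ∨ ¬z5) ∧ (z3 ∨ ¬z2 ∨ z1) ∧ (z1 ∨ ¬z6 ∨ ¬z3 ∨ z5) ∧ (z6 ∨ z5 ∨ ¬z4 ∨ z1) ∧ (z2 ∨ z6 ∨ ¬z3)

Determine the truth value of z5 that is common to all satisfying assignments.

False

Suppose z5 = True.
Suppose z2 = True.
Unit clause (¬z3) forces z3 = False.
Unit clause (¬z6) forces z6 = False.
Unit clause (z1) forces z1 = True.
Now (¬z1) is unsatisfied and unit — conflict.
So z2 must be the other value — set z2 = False.
Unit clause (z4) forces z4 = True.
Unit clause (z6) forces z6 = True.
Unit clause (¬z1) forces z1 = False.
Now (z1) is unsatisfied and unit — conflict.
Both values of z2 lead to a conflict.
So every satisfying assignment has z5 = False.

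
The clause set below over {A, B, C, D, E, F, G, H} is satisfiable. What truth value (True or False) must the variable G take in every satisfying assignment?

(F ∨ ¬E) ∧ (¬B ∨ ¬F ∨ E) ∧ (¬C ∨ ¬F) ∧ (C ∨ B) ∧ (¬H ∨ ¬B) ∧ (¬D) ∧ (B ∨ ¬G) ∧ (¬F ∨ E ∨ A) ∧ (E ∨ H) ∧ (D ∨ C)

False

Suppose G = True.
Unit clause (¬D) forces D = False.
Unit clause (B) forces B = True.
Unit clause (¬H) forces H = False.
Unit clause (E) forces E = True.
Unit clause (F) forces F = True.
Unit clause (¬C) forces C = False.
Now (C) is unsatisfied and unit — conflict.
So every satisfying assignment has G = False.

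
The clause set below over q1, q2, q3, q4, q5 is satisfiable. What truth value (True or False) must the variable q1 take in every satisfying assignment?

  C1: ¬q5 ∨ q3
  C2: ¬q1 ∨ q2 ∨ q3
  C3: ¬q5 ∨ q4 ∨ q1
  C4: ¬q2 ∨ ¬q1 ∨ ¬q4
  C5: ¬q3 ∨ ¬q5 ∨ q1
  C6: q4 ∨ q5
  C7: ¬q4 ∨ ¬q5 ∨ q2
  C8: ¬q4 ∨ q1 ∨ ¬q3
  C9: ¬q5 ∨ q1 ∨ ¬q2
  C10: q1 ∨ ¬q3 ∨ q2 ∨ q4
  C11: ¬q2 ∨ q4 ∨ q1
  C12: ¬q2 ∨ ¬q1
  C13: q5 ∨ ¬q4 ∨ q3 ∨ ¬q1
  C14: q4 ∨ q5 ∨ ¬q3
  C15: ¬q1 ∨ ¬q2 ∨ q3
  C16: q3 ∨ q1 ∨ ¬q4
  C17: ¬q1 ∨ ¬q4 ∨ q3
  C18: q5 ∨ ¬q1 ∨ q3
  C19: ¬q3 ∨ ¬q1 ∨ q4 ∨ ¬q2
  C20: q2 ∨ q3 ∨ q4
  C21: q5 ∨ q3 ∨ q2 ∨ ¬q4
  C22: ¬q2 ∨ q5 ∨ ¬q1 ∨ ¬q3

Suppose q1 = False.
Try q5 = False.
(q4) alone gives q4 = True.
(¬q3) alone gives q3 = False.
That conflicts with the unit clause (q3).
So q5 must be the other value — set q5 = True.
(q3) alone gives q3 = True.
That conflicts with the unit clause (¬q3).
Neither q5 = True nor q5 = False works.
So every satisfying assignment has q1 = True.

True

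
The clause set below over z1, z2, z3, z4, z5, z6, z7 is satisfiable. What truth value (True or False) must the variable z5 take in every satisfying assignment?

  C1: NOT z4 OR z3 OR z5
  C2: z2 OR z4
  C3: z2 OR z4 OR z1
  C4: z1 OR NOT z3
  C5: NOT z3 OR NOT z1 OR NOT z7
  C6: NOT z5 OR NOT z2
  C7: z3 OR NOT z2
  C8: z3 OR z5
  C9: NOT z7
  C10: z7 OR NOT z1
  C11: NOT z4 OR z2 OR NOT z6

True

Suppose z5 = false.
The clause (z3) is unit, so z3 = true.
The clause (z1) is unit, so z1 = true.
The clause (NOT z7) is unit, so z7 = false.
But (z7) is also a unit clause — contradiction.
So every satisfying assignment has z5 = True.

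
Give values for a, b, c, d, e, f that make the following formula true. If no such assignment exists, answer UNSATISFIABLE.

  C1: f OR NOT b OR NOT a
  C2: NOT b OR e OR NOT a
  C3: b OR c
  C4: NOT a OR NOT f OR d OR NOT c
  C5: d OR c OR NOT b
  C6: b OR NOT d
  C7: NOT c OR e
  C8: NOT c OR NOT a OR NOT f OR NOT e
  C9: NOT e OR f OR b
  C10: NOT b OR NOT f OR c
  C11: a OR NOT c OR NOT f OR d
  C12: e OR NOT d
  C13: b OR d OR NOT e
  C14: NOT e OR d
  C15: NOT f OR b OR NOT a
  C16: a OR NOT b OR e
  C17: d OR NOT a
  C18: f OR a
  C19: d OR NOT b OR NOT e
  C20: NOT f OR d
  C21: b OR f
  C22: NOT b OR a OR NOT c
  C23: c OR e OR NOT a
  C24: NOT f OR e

UNSATISFIABLE

Suppose b = true.
Suppose f = true.
From the singleton clause (c), c = true.
From the singleton clause (e), e = true.
From the singleton clause (NOT a), a = false.
But (a) is also a unit clause — contradiction.
That branch fails; take f = false instead.
From the singleton clause (NOT a), a = false.
But (a) is also a unit clause — contradiction.
Both values of f lead to a conflict.
That branch fails; take b = false instead.
From the singleton clause (c), c = true.
From the singleton clause (NOT d), d = false.
From the singleton clause (e), e = true.
But (NOT e) is also a unit clause — contradiction.
Both values of b lead to a conflict.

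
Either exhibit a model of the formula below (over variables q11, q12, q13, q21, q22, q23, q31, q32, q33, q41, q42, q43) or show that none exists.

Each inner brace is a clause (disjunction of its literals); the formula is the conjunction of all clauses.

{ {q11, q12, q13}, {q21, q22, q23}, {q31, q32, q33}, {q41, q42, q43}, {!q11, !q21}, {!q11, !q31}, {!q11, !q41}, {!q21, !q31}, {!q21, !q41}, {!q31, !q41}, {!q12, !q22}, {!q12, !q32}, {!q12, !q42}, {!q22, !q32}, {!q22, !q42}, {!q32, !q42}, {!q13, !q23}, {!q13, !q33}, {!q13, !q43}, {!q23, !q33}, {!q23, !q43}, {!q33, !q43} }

UNSATISFIABLE

Try q11 = false.
Try q12 = true.
(!q22) alone gives q22 = false.
(!q32) alone gives q32 = false.
(!q42) alone gives q42 = false.
Try q21 = true.
(!q31) alone gives q31 = false.
(q33) alone gives q33 = true.
(!q41) alone gives q41 = false.
(q43) alone gives q43 = true.
But (!q43) is also a unit clause — contradiction.
That branch fails; take q21 = false instead.
(q23) alone gives q23 = true.
(!q13) alone gives q13 = false.
(!q33) alone gives q33 = false.
(q31) alone gives q31 = true.
(!q41) alone gives q41 = false.
(q43) alone gives q43 = true.
But (!q43) is also a unit clause — contradiction.
Neither q21 = true nor q21 = false works.
That branch fails; take q12 = false instead.
(q13) alone gives q13 = true.
(!q23) alone gives q23 = false.
(!q33) alone gives q33 = false.
(!q43) alone gives q43 = false.
Try q21 = true.
(!q31) alone gives q31 = false.
(q32) alone gives q32 = true.
(!q41) alone gives q41 = false.
(q42) alone gives q42 = true.
But (!q42) is also a unit clause — contradiction.
That branch fails; take q21 = false instead.
(q22) alone gives q22 = true.
(!q32) alone gives q32 = false.
(q31) alone gives q31 = true.
(!q41) alone gives q41 = false.
(q42) alone gives q42 = true.
But (!q42) is also a unit clause — contradiction.
Neither q21 = true nor q21 = false works.
Neither q12 = true nor q12 = false works.
That branch fails; take q11 = true instead.
(!q21) alone gives q21 = false.
(!q31) alone gives q31 = false.
(!q41) alone gives q41 = false.
Try q22 = true.
(!q12) alone gives q12 = false.
(!q32) alone gives q32 = false.
(q33) alone gives q33 = true.
(!q42) alone gives q42 = false.
(q43) alone gives q43 = true.
But (!q43) is also a unit clause — contradiction.
That branch fails; take q22 = false instead.
(q23) alone gives q23 = true.
(!q13) alone gives q13 = false.
(!q33) alone gives q33 = false.
(q32) alone gives q32 = true.
(!q12) alone gives q12 = false.
(!q42) alone gives q42 = false.
(q43) alone gives q43 = true.
But (!q43) is also a unit clause — contradiction.
Neither q22 = true nor q22 = false works.
Neither q11 = true nor q11 = false works.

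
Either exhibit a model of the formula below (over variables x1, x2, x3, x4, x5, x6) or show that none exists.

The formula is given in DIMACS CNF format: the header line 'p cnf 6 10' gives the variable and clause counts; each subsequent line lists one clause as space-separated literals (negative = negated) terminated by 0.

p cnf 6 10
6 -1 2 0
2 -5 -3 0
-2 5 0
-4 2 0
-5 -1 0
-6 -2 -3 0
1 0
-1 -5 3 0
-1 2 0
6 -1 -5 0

UNSATISFIABLE

(x1) alone gives x1 = True.
(¬x5) alone gives x5 = False.
(¬x2) alone gives x2 = False.
But (x2) is also a unit clause — contradiction.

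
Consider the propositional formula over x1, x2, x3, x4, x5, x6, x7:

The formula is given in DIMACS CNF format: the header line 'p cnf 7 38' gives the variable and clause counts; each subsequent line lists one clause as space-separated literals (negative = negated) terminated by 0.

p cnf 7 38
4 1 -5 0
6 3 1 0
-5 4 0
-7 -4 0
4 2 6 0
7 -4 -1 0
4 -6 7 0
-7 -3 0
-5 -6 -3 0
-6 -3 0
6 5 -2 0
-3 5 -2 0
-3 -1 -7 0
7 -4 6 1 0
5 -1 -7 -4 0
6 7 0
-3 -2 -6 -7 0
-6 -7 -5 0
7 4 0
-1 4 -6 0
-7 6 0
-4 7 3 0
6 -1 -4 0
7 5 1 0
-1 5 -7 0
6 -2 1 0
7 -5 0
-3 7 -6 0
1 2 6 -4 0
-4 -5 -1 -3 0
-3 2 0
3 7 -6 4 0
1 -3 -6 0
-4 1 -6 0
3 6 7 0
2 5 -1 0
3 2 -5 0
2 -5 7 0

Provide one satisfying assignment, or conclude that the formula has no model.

Case x5 = False:
Case x7 = True:
From the singleton clause (¬x4), x4 = False.
From the singleton clause (¬x3), x3 = False.
From the singleton clause (x6), x6 = True.
From the singleton clause (¬x1), x1 = False.
No clause remains; x2 is free.

x1 ↦ False,  x2 ↦ True,  x3 ↦ False,  x4 ↦ False,  x5 ↦ False,  x6 ↦ True,  x7 ↦ True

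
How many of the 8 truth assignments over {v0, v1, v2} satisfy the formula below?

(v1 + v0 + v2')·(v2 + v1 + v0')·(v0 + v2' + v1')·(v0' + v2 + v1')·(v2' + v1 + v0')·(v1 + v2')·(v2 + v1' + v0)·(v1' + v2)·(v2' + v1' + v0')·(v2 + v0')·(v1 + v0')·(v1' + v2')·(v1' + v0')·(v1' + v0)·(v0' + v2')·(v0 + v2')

There are 2^3 = 8 truth assignments over (v0, v1, v2).
Check each against the 16 clauses (columns in the order v0, v1, v2):
  F F F  ✓ satisfies all
  F F T  ✗ fails (v1 + v0 + v2')
  F T F  ✗ fails (v2 + v1' + v0)
  F T T  ✗ fails (v0 + v2' + v1')
  T F F  ✗ fails (v2 + v1 + v0')
  T F T  ✗ fails (v2' + v1 + v0')
  T T F  ✗ fails (v0' + v2 + v1')
  T T T  ✗ fails (v2' + v1' + v0')
1 of the 8 rows is a model.

1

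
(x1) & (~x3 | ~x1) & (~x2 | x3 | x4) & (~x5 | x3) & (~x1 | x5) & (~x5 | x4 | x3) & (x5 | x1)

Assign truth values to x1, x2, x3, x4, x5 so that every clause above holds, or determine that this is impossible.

UNSATISFIABLE

(x1) alone gives x1 = 1.
(~x3) alone gives x3 = 0.
(~x5) alone gives x5 = 0.
That conflicts with the unit clause (x5).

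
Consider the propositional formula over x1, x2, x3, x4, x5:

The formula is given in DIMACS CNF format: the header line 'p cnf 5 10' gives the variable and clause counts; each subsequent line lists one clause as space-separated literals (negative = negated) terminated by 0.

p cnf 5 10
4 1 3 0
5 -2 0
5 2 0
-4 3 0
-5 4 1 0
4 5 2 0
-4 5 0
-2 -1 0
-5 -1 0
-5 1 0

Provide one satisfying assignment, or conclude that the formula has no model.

UNSATISFIABLE

Suppose x5 = True.
(¬x1) alone gives x1 = False.
That conflicts with the unit clause (x1).
Backtrack on x5: now try x5 = False.
(¬x2) alone gives x2 = False.
That conflicts with the unit clause (x2).
Neither x5 = True nor x5 = False works.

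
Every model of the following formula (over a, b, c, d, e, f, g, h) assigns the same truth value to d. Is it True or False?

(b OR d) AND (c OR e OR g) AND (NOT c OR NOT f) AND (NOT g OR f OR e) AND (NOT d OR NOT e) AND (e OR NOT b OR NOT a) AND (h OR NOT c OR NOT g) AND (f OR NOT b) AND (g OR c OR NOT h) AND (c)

True

Suppose d = false.
From the singleton clause (b), b = true.
From the singleton clause (f), f = true.
From the singleton clause (NOT c), c = false.
That conflicts with the unit clause (c).
So every satisfying assignment has d = True.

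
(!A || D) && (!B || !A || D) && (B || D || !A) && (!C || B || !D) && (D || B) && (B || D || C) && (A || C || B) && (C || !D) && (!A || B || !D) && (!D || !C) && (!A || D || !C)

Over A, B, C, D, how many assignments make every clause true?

There are 2^4 = 16 truth assignments over (A, B, C, D).
Check each against the 11 clauses (columns in the order A, B, C, D):
  F F F F  ✗ fails (D || B)
  F F F T  ✗ fails (A || C || B)
  F F T F  ✗ fails (D || B)
  F F T T  ✗ fails (!C || B || !D)
  F T F F  ✓ satisfies all
  F T F T  ✗ fails (C || !D)
  F T T F  ✓ satisfies all
  F T T T  ✗ fails (!D || !C)
  T F F F  ✗ fails (!A || D)
  T F F T  ✗ fails (C || !D)
  T F T F  ✗ fails (!A || D)
  T F T T  ✗ fails (!C || B || !D)
  T T F F  ✗ fails (!A || D)
  T T F T  ✗ fails (C || !D)
  T T T F  ✗ fails (!A || D)
  T T T T  ✗ fails (!D || !C)
2 of the 16 rows are models.

2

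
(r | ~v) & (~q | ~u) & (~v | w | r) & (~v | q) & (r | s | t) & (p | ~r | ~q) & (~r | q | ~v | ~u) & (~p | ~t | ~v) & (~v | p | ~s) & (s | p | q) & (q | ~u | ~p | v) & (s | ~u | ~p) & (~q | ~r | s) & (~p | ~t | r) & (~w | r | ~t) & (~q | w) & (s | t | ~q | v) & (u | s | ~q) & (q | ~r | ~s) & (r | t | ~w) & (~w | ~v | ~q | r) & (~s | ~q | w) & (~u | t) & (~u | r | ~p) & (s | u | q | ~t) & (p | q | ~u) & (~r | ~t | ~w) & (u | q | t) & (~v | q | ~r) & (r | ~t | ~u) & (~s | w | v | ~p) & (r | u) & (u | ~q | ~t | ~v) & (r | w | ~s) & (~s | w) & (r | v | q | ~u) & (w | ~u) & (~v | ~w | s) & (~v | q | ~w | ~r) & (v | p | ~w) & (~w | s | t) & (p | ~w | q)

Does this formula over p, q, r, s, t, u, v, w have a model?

Suppose r = 1.
Suppose q = 1.
Unit clause (~u) forces u = 0.
Unit clause (p) forces p = 1.
Unit clause (s) forces s = 1.
Unit clause (w) forces w = 1.
Unit clause (~t) forces t = 0.
All clauses hold; v can take either value.
A satisfying assignment: p ↦ 1,  q ↦ 1,  r ↦ 1,  s ↦ 1,  t ↦ 0,  u ↦ 0,  v ↦ 0,  w ↦ 1.

Satisfiable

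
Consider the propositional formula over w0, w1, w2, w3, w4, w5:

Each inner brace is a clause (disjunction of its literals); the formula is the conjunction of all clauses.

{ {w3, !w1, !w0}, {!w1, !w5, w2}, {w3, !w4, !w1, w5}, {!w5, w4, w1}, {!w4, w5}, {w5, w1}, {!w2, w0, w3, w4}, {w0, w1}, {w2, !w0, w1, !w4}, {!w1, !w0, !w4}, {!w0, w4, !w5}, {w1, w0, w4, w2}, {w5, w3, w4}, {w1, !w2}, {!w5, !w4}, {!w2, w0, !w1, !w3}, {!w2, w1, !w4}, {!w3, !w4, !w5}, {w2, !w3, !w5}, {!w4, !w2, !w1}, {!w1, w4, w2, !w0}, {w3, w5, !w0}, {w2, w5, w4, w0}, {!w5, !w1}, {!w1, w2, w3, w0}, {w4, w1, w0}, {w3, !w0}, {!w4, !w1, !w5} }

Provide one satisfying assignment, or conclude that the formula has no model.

Suppose w4 = false.
Suppose w5 = false.
From the singleton clause (w1), w1 = true.
From the singleton clause (w3), w3 = true.
Suppose w2 = true.
From the singleton clause (w0), w0 = true.
Every clause now holds.

w0 ↦ true, w1 ↦ true, w2 ↦ true, w3 ↦ true, w4 ↦ false, w5 ↦ false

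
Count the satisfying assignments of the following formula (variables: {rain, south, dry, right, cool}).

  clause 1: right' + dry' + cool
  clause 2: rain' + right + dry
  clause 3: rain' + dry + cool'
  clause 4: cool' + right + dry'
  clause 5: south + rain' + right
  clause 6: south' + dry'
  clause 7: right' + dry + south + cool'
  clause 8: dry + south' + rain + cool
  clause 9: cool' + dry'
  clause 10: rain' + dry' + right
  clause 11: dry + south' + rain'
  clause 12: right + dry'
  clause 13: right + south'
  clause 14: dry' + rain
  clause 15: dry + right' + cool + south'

There are 2^5 = 32 truth assignments over (rain, south, dry, right, cool).
Split on right. With right = 1, the clauses containing right are satisfied and right' drops from the rest; 3 of the 2^4 = 16 assignments to the other variables satisfy what remains.
With right = 0, by the same count on the reduced clause set, 2 assignments work.
(One model: rain=F, south=F, dry=F, right=F, cool=F.)
Total: 3 + 2 = 5.

5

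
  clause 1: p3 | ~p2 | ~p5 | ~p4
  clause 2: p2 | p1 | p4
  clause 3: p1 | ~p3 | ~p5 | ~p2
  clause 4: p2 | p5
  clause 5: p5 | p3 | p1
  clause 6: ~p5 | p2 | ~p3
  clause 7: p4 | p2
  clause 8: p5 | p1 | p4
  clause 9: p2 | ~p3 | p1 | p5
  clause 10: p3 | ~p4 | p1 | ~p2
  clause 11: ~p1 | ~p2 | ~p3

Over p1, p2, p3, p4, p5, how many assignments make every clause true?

7

There are 2^5 = 32 truth assignments over (p1, p2, p3, p4, p5).
Split on p4. With p4 = 1, the clauses containing p4 are satisfied and ~p4 drops from the rest; 4 of the 2^4 = 16 assignments to the other variables satisfy what remains.
With p4 = 0, by the same count on the reduced clause set, 3 assignments work.
Total: 4 + 3 = 7.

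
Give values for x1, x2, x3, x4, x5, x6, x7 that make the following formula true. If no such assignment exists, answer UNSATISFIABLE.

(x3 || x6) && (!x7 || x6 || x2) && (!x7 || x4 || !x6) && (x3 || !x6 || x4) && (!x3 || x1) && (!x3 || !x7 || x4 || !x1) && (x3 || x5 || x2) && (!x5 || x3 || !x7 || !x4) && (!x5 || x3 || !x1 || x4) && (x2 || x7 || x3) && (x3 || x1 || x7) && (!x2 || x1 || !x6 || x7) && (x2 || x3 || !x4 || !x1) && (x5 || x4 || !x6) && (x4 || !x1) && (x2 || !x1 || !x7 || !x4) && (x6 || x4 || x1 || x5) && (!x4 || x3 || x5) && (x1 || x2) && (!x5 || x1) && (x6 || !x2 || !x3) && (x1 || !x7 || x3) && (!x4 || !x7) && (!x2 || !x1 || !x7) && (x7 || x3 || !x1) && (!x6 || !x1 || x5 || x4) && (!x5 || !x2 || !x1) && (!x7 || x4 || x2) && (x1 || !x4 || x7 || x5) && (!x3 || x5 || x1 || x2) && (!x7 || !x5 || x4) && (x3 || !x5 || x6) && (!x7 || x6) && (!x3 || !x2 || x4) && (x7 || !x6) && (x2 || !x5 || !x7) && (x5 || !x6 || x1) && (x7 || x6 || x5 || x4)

x1=true; x2=false; x3=true; x4=true; x5=false; x6=false; x7=false

Try x3 = true.
The clause (x1) is unit, so x1 = true.
The clause (x4) is unit, so x4 = true.
The clause (!x7) is unit, so x7 = false.
The clause (!x6) is unit, so x6 = false.
The clause (!x2) is unit, so x2 = false.
All clauses hold; x5 can take either value.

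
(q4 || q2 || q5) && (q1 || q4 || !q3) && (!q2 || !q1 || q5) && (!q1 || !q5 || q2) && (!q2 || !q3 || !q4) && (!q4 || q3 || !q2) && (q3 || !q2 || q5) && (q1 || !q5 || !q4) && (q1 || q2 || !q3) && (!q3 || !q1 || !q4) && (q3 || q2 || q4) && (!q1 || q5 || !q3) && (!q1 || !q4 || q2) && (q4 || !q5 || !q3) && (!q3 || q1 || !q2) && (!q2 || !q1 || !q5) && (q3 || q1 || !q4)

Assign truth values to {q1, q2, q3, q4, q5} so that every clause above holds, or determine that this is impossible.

q1: false, q2: true, q3: false, q4: false, q5: true

Suppose q4 = false.
Suppose q2 = true.
Suppose q1 = false.
Unit clause (!q3) forces q3 = false.
Unit clause (q5) forces q5 = true.
Every clause now holds.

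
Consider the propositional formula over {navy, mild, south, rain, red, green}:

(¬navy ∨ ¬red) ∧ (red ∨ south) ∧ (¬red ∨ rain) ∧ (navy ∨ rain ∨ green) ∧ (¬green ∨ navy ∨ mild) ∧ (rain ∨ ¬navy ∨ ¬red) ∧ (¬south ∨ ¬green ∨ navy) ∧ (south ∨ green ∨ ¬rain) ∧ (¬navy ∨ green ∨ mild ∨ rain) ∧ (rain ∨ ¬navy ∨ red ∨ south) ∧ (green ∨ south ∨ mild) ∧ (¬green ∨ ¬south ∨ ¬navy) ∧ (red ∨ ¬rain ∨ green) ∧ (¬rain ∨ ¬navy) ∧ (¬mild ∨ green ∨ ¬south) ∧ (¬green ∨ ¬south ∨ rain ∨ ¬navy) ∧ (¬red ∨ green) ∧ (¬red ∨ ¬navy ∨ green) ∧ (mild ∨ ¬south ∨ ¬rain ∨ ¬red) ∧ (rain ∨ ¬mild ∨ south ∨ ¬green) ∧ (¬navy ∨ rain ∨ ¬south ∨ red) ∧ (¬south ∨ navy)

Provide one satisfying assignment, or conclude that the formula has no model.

Case navy = False:
Unit clause (¬south) forces south = False.
Unit clause (red) forces red = True.
Unit clause (rain) forces rain = True.
Unit clause (green) forces green = True.
Unit clause (mild) forces mild = True.
Every clause now holds.

navy=False, mild=True, south=False, rain=True, red=True, green=True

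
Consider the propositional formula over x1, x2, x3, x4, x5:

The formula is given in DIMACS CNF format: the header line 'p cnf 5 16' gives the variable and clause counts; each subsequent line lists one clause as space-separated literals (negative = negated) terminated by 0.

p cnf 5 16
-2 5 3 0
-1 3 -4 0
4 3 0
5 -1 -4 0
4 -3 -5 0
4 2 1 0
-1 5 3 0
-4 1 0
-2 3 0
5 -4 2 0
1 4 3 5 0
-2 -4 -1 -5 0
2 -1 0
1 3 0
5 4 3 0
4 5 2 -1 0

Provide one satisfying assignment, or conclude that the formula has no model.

x1: False,  x2: True,  x3: True,  x4: False,  x5: False

Case x4 = False:
Unit clause (x3) forces x3 = True.
Unit clause (¬x5) forces x5 = False.
Case x2 = True:
No clause remains; x1 is free.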